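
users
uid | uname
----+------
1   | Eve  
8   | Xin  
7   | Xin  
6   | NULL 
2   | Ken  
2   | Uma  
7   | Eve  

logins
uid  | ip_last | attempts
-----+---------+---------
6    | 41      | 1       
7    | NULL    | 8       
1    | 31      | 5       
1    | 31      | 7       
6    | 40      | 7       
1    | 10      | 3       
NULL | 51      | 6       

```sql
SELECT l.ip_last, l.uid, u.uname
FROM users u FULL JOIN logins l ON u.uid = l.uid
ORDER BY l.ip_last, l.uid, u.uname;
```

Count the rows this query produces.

FULL OUTER JOIN keeps every row from both sides; unmatched rows get NULL for the other side's columns.
Matching on u.uid = l.uid. A NULL in a compared column never satisfies the condition.
- u row (uid=1): matches 3 l row(s) → 3 output row(s).
- u row (uid=8): no match → kept, l columns NULL.
- u row (uid=7): matches 1 l row(s) → 1 output row(s).
- u row (uid=6): matches 2 l row(s) → 2 output row(s).
- u row (uid=2): no match → kept, l columns NULL.
- u row (uid=2): no match → kept, l columns NULL.
- u row (uid=7): matches 1 l row(s) → 1 output row(s).
- 1 l row(s) had no u match → kept, u columns NULL.
Total: 7 matched + 4 padded = 11 rows.

11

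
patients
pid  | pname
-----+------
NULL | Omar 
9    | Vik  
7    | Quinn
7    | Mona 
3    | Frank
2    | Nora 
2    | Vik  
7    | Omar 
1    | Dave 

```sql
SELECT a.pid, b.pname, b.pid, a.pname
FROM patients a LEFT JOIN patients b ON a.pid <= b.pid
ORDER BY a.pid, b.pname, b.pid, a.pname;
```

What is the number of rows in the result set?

41

LEFT JOIN keeps every row from `patients a`; unmatched rows get NULL for `patients b`'s columns.
Matching on a.pid <= b.pid. A NULL in a compared column never satisfies the condition.
- pid=NULL: no b row matches, row kept with b columns NULL.
- pid=9: 1 matching b row(s), so 1 row(s) emitted.
- pid=7: 4 matching b row(s), so 4 row(s) emitted.
- pid=7: 4 matching b row(s), so 4 row(s) emitted.
- pid=3: 5 matching b row(s), so 5 row(s) emitted.
- pid=2: 7 matching b row(s), so 7 row(s) emitted.
- pid=2: 7 matching b row(s), so 7 row(s) emitted.
- pid=7: 4 matching b row(s), so 4 row(s) emitted.
- pid=1: 8 matching b row(s), so 8 row(s) emitted.
Total: 40 matched + 1 padded = 41 rows.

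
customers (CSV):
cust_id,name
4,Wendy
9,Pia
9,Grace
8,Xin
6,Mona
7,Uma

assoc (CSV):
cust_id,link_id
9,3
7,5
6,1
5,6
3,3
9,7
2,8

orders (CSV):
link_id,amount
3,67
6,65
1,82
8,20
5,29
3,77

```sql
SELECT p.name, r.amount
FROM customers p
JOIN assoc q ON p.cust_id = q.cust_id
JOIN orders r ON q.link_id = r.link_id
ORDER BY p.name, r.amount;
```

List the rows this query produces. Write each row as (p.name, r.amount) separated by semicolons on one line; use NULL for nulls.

Evaluate left to right. First `customers p INNER JOIN assoc q` on cust_id: 6 row(s).
Then INNER JOIN `orders r` on link_id: keep only rows whose q.link_id appears in r.

(Grace, 67); (Grace, 77); (Mona, 82); (Pia, 67); (Pia, 77); (Uma, 29)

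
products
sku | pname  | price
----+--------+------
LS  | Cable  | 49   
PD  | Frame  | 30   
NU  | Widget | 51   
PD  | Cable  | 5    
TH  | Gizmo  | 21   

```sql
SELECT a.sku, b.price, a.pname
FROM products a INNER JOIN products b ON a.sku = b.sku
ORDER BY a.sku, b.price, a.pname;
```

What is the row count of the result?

INNER JOIN keeps only pairs where the ON condition holds.
Matching on a.sku = b.sku.
- sku=LS: 1 matching b row(s), so 1 row(s) emitted.
- sku=PD: 2 matching b row(s), so 2 row(s) emitted.
- sku=NU: 1 matching b row(s), so 1 row(s) emitted.
- sku=PD: 2 matching b row(s), so 2 row(s) emitted.
- sku=TH: 1 matching b row(s), so 1 row(s) emitted.
Total: 7 rows.

7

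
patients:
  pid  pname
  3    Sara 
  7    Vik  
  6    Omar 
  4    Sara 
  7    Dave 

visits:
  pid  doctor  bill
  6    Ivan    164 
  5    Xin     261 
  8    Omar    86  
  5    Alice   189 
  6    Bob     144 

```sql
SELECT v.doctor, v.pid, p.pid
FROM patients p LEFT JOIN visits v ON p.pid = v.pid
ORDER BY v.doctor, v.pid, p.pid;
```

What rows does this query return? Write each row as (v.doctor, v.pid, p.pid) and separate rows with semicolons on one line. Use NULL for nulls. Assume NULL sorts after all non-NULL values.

(Bob, 6, 6); (Ivan, 6, 6); (NULL, NULL, 3); (NULL, NULL, 4); (NULL, NULL, 7); (NULL, NULL, 7)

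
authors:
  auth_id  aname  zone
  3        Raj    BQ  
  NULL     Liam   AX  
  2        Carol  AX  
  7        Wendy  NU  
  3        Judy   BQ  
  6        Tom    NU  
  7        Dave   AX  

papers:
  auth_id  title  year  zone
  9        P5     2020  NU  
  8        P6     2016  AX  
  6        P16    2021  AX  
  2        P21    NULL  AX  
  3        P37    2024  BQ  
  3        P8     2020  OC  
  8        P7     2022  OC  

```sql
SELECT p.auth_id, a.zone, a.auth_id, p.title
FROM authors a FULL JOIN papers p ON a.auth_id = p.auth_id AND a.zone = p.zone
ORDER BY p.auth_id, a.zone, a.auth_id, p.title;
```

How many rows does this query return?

FULL OUTER JOIN keeps every row from both sides; unmatched rows get NULL for the other side's columns.
Matching on a.auth_id = p.auth_id AND a.zone = p.zone. A NULL in a compared column never satisfies the condition.
- a[0] auth_id=3, zone=BQ → 1 match(es) in p → 1 row(s).
- a[1] auth_id=NULL, zone=AX → no match; kept with NULLs on the p side.
- a[2] auth_id=2, zone=AX → 1 match(es) in p → 1 row(s).
- a[3] auth_id=7, zone=NU → no match; kept with NULLs on the p side.
- a[4] auth_id=3, zone=BQ → 1 match(es) in p → 1 row(s).
- a[5] auth_id=6, zone=NU → no match; kept with NULLs on the p side.
- a[6] auth_id=7, zone=AX → no match; kept with NULLs on the p side.
- plus 5 unmatched p row(s), each kept with NULL a columns.
Total: 3 matched + 9 padded = 12 rows.

12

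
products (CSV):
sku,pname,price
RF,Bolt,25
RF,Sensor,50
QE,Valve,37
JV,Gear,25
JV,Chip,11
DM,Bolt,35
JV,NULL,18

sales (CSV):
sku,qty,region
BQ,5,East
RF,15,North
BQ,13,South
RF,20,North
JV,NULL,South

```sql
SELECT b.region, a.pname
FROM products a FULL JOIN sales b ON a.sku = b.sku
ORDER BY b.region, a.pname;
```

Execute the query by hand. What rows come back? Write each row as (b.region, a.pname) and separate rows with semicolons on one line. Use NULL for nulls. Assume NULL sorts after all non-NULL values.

(East, NULL); (North, Bolt); (North, Bolt); (North, Sensor); (North, Sensor); (South, Chip); (South, Gear); (South, NULL); (South, NULL); (NULL, Bolt); (NULL, Valve)

FULL OUTER JOIN keeps every row from both sides; unmatched rows get NULL for the other side's columns.
Matching on a.sku = b.sku.
- sku=RF: 2 matching b row(s), so 2 row(s) emitted.
- sku=RF: 2 matching b row(s), so 2 row(s) emitted.
- sku=QE: no b row matches, row kept with b columns NULL.
- sku=JV: 1 matching b row(s), so 1 row(s) emitted.
- sku=JV: 1 matching b row(s), so 1 row(s) emitted.
- sku=DM: no b row matches, row kept with b columns NULL.
- sku=JV: 1 matching b row(s), so 1 row(s) emitted.
- 2 row(s) from b found no a partner → padded with NULL.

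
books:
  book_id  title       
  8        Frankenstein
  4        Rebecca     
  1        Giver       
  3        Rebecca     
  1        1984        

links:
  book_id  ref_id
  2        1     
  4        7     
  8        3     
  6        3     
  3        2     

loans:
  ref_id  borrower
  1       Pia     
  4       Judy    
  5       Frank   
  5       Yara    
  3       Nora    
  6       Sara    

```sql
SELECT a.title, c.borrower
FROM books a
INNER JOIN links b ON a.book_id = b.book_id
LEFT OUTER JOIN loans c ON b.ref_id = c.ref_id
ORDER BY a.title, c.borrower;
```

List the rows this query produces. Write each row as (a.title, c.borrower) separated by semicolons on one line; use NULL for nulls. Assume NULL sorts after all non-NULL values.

(Frankenstein, Nora); (Rebecca, NULL); (Rebecca, NULL)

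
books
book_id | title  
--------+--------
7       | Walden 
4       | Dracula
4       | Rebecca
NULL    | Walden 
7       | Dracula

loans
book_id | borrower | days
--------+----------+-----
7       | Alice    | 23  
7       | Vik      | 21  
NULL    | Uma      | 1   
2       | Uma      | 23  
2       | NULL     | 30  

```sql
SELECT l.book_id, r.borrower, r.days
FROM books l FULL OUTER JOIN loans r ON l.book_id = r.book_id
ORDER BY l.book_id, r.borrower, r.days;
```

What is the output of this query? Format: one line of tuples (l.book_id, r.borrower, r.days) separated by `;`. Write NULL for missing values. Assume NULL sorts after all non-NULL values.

(4, NULL, NULL); (4, NULL, NULL); (7, Alice, 23); (7, Alice, 23); (7, Vik, 21); (7, Vik, 21); (NULL, Uma, 1); (NULL, Uma, 23); (NULL, NULL, 30); (NULL, NULL, NULL)

FULL OUTER JOIN keeps every row from both sides; unmatched rows get NULL for the other side's columns.
Matching on l.book_id = r.book_id. A NULL in a compared column never satisfies the condition.
- l (book_id=7) pairs with 2 row(s) of r.
- l (book_id=4) has no partner → padded with NULL.
- l (book_id=4) has no partner → padded with NULL.
- l (book_id=NULL) has no partner → padded with NULL.
- l (book_id=7) pairs with 2 row(s) of r.
- plus 3 unmatched r row(s), each kept with NULL l columns.
After projecting and ordering:
l.book_id | r.borrower | r.days
4 | NULL | NULL
4 | NULL | NULL
7 | Alice | 23
7 | Alice | 23
7 | Vik | 21
7 | Vik | 21
NULL | Uma | 1
NULL | Uma | 23
NULL | NULL | 30
NULL | NULL | NULL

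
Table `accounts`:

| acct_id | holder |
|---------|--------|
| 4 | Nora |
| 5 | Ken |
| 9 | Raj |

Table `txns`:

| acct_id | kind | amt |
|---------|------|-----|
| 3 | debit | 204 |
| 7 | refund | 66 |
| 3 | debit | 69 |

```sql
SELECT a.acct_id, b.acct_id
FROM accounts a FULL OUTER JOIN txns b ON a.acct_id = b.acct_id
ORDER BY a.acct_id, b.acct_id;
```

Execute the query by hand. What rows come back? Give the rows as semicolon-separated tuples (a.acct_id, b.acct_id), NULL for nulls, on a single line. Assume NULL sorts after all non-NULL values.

(4, NULL); (5, NULL); (9, NULL); (NULL, 3); (NULL, 3); (NULL, 7)

FULL OUTER JOIN keeps every row from both sides; unmatched rows get NULL for the other side's columns.
Matching on a.acct_id = b.acct_id.
- acct_id=4: no b row matches, row kept with b columns NULL.
- acct_id=5: no b row matches, row kept with b columns NULL.
- acct_id=9: no b row matches, row kept with b columns NULL.
- 3 b row(s) had no a match → kept, a columns NULL.
After projecting and ordering:
a.acct_id | b.acct_id
4 | NULL
5 | NULL
9 | NULL
NULL | 3
NULL | 3
NULL | 7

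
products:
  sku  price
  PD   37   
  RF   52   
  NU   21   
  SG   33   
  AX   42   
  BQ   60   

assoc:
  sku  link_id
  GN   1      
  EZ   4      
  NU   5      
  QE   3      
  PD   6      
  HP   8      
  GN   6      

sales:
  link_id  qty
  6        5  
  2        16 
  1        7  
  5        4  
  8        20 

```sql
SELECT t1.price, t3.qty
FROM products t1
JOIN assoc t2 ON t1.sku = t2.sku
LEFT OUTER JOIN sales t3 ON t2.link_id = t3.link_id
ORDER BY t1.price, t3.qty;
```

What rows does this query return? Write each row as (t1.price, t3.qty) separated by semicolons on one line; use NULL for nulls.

(21, 4); (37, 5)

Step 1 — t1 INNER JOIN t2 on sku → 2 row(s).
Then LEFT JOIN `sales t3` on link_id: each of those 2 rows is kept; rows whose t2.link_id has no match in t3 get NULL for t3's columns.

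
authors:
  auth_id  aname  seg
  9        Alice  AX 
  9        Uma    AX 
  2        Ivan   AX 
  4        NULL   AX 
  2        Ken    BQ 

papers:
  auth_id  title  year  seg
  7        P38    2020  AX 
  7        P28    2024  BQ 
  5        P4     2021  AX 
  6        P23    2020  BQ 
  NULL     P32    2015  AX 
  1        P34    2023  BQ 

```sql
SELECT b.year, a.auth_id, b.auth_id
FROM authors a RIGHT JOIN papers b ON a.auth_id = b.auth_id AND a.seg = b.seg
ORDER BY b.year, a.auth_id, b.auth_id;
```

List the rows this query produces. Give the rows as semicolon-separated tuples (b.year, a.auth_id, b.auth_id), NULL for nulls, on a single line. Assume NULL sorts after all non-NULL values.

RIGHT JOIN keeps every row from `papers`; unmatched rows get NULL for `authors`'s columns.
Matching on a.auth_id = b.auth_id AND a.seg = b.seg. A NULL in a compared column never satisfies the condition.
Matched pairs: 0; unmatched b rows kept: 6.

(2015, NULL, NULL); (2020, NULL, 6); (2020, NULL, 7); (2021, NULL, 5); (2023, NULL, 1); (2024, NULL, 7)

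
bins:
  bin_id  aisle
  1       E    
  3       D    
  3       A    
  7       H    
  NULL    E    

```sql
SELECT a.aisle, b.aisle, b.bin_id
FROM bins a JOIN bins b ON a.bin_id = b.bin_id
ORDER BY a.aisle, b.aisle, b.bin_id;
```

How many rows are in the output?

6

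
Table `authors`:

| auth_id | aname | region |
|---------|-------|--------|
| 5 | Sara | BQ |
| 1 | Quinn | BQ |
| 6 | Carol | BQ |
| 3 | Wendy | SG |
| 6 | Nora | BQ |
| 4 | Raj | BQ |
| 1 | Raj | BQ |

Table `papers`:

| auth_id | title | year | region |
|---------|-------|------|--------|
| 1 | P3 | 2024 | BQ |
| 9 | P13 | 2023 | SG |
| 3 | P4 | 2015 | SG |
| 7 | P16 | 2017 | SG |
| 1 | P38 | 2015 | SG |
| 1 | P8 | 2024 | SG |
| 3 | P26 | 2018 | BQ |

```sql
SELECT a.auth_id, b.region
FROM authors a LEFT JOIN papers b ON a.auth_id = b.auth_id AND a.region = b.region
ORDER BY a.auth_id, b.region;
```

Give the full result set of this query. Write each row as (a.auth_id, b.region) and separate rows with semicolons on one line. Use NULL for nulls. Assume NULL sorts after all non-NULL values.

LEFT JOIN keeps every row from `authors`; unmatched rows get NULL for `papers`'s columns.
Matching on a.auth_id = b.auth_id AND a.region = b.region.
- auth_id=5, region=BQ: no b row matches, row kept with b columns NULL.
- auth_id=1, region=BQ: 1 matching b row(s), so 1 row(s) emitted.
- auth_id=6, region=BQ: no b row matches, row kept with b columns NULL.
- auth_id=3, region=SG: 1 matching b row(s), so 1 row(s) emitted.
- auth_id=6, region=BQ: no b row matches, row kept with b columns NULL.
- auth_id=4, region=BQ: no b row matches, row kept with b columns NULL.
- auth_id=1, region=BQ: 1 matching b row(s), so 1 row(s) emitted.
After projecting and ordering:
a.auth_id | b.region
1 | BQ
1 | BQ
3 | SG
4 | NULL
5 | NULL
6 | NULL
6 | NULL

(1, BQ); (1, BQ); (3, SG); (4, NULL); (5, NULL); (6, NULL); (6, NULL)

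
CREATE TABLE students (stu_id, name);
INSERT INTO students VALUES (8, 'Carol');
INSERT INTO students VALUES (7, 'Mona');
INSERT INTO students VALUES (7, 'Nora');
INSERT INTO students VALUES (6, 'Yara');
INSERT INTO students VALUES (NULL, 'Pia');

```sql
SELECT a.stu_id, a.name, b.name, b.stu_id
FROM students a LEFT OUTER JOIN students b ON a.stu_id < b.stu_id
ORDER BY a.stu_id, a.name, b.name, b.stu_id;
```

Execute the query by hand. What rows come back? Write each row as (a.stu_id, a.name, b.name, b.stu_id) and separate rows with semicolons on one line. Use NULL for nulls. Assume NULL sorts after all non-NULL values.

(6, Yara, Carol, 8); (6, Yara, Mona, 7); (6, Yara, Nora, 7); (7, Mona, Carol, 8); (7, Nora, Carol, 8); (8, Carol, NULL, NULL); (NULL, Pia, NULL, NULL)

LEFT JOIN keeps every row from `students a`; unmatched rows get NULL for `students b`'s columns.
Matching on a.stu_id < b.stu_id. A NULL in a compared column never satisfies the condition.
Matched pairs: 5; unmatched a rows kept: 2.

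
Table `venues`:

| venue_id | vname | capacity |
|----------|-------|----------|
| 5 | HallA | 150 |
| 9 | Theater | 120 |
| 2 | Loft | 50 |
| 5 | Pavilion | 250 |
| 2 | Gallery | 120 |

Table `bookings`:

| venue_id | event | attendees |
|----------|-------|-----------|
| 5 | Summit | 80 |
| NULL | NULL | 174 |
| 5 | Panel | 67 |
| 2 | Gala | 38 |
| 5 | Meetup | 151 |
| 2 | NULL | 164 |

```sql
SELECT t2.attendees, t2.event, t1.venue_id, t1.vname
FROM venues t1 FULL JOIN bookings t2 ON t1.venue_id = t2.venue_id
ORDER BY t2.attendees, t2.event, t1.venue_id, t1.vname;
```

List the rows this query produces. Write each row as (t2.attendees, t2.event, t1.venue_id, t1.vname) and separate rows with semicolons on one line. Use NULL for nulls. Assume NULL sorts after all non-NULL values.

FULL OUTER JOIN keeps every row from both sides; unmatched rows get NULL for the other side's columns.
Matching on t1.venue_id = t2.venue_id. A NULL in a compared column never satisfies the condition.
- t1[0] venue_id=5 → 3 match(es) in t2 → 3 row(s).
- t1[1] venue_id=9 → no match; kept with NULLs on the t2 side.
- t1[2] venue_id=2 → 2 match(es) in t2 → 2 row(s).
- t1[3] venue_id=5 → 3 match(es) in t2 → 3 row(s).
- t1[4] venue_id=2 → 2 match(es) in t2 → 2 row(s).
- 1 row(s) from t2 found no t1 partner → padded with NULL.

(38, Gala, 2, Gallery); (38, Gala, 2, Loft); (67, Panel, 5, HallA); (67, Panel, 5, Pavilion); (80, Summit, 5, HallA); (80, Summit, 5, Pavilion); (151, Meetup, 5, HallA); (151, Meetup, 5, Pavilion); (164, NULL, 2, Gallery); (164, NULL, 2, Loft); (174, NULL, NULL, NULL); (NULL, NULL, 9, Theater)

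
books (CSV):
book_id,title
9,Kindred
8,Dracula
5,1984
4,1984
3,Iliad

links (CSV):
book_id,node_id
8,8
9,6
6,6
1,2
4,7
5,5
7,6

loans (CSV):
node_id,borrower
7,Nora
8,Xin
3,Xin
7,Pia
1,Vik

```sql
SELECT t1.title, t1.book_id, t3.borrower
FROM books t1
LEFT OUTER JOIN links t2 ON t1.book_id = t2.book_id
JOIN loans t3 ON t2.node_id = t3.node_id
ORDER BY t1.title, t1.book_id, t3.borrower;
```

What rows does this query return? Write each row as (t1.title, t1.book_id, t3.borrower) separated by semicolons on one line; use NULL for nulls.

Joins associate left-to-right: books LEFT JOIN links on book_id gives 5 intermediate row(s).
Then INNER JOIN `loans t3` on node_id: keep only rows whose t2.node_id appears in t3.

(1984, 4, Nora); (1984, 4, Pia); (Dracula, 8, Xin)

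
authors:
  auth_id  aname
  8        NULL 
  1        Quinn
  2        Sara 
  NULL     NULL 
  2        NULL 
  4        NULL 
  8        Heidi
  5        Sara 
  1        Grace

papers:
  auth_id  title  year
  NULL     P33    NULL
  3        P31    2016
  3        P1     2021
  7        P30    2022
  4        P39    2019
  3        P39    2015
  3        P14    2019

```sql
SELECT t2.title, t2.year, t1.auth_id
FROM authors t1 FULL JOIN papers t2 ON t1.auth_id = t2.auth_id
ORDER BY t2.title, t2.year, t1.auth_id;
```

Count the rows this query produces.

15

FULL OUTER JOIN keeps every row from both sides; unmatched rows get NULL for the other side's columns.
Matching on t1.auth_id = t2.auth_id. A NULL in a compared column never satisfies the condition.
Matched pairs: 1; unmatched t1 rows kept: 8; unmatched t2 rows kept: 6.
Total: 1 matched + 14 padded = 15 rows.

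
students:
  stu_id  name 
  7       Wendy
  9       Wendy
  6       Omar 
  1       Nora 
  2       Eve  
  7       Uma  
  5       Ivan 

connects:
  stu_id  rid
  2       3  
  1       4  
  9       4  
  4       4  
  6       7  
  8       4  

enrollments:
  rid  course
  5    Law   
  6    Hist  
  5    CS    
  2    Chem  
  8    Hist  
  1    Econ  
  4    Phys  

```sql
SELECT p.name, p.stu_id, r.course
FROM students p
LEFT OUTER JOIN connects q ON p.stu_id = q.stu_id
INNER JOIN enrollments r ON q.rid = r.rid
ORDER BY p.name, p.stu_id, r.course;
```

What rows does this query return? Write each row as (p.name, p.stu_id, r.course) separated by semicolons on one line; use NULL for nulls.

Step 1 — p LEFT JOIN q on stu_id → 7 row(s).
Then INNER JOIN `enrollments r` on rid: keep only rows whose q.rid appears in r.

(Nora, 1, Phys); (Wendy, 9, Phys)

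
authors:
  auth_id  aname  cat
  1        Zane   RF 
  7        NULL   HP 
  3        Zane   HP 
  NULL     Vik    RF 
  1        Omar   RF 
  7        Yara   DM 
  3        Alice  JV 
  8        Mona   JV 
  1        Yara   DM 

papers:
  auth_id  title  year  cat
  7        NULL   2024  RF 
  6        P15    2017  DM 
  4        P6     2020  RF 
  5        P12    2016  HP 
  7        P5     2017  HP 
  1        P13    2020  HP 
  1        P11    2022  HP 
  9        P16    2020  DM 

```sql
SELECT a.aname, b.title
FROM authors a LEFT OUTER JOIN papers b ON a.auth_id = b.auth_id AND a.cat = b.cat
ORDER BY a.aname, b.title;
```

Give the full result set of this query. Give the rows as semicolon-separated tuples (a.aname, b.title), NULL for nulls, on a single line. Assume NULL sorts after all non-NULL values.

(Alice, NULL); (Mona, NULL); (Omar, NULL); (Vik, NULL); (Yara, NULL); (Yara, NULL); (Zane, NULL); (Zane, NULL); (NULL, P5)

LEFT JOIN keeps every row from `authors`; unmatched rows get NULL for `papers`'s columns.
Matching on a.auth_id = b.auth_id AND a.cat = b.cat. A NULL in a compared column never satisfies the condition.
- a (auth_id=1, cat=RF) has no partner → padded with NULL.
- a (auth_id=7, cat=HP) pairs with 1 row(s) of b.
- a (auth_id=3, cat=HP) has no partner → padded with NULL.
- a (auth_id=NULL, cat=RF) has no partner → padded with NULL.
- a (auth_id=1, cat=RF) has no partner → padded with NULL.
- a (auth_id=7, cat=DM) has no partner → padded with NULL.
- a (auth_id=3, cat=JV) has no partner → padded with NULL.
- a (auth_id=8, cat=JV) has no partner → padded with NULL.
- a (auth_id=1, cat=DM) has no partner → padded with NULL.
After projecting and ordering:
a.aname | b.title
Alice | NULL
Mona | NULL
Omar | NULL
Vik | NULL
Yara | NULL
Yara | NULL
Zane | NULL
Zane | NULL
NULL | P5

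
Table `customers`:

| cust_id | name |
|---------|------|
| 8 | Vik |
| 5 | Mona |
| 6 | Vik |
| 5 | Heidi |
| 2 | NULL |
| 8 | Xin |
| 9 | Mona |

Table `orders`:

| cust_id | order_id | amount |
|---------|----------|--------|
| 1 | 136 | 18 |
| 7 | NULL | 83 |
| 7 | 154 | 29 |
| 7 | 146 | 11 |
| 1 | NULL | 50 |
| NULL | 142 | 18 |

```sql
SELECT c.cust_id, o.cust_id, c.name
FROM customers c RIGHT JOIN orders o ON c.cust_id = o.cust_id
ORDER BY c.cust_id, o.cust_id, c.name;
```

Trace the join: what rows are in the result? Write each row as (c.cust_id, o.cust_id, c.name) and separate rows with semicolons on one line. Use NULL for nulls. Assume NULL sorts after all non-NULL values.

(NULL, 1, NULL); (NULL, 1, NULL); (NULL, 7, NULL); (NULL, 7, NULL); (NULL, 7, NULL); (NULL, NULL, NULL)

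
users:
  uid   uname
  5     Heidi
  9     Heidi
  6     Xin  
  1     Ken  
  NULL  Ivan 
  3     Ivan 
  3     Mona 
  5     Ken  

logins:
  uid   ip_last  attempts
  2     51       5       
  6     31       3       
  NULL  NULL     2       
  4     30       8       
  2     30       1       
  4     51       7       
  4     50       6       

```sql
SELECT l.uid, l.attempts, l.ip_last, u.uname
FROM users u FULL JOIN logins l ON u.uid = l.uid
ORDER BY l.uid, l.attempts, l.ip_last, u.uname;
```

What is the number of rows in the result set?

14

FULL OUTER JOIN keeps every row from both sides; unmatched rows get NULL for the other side's columns.
Matching on u.uid = l.uid. A NULL in a compared column never satisfies the condition.
- u row (uid=5): no match → kept, l columns NULL.
- u row (uid=9): no match → kept, l columns NULL.
- u row (uid=6): matches 1 l row(s) → 1 output row(s).
- u row (uid=1): no match → kept, l columns NULL.
- u row (uid=NULL): no match → kept, l columns NULL.
- u row (uid=3): no match → kept, l columns NULL.
- u row (uid=3): no match → kept, l columns NULL.
- u row (uid=5): no match → kept, l columns NULL.
- plus 6 unmatched l row(s), each kept with NULL u columns.
Total: 1 matched + 13 padded = 14 rows.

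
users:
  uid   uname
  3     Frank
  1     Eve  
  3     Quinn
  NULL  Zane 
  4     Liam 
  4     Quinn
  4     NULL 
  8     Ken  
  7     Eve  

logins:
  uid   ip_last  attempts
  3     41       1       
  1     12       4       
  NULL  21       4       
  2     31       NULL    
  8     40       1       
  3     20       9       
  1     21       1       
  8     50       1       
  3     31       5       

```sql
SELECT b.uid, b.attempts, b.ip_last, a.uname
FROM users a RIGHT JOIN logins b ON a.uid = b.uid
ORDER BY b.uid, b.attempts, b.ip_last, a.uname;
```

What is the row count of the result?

12

RIGHT JOIN keeps every row from `logins`; unmatched rows get NULL for `users`'s columns.
Matching on a.uid = b.uid. A NULL in a compared column never satisfies the condition.
- uid=3: 3 matching b row(s), so 3 row(s) emitted.
- uid=1: 2 matching b row(s), so 2 row(s) emitted.
- uid=3: 3 matching b row(s), so 3 row(s) emitted.
- uid=NULL: no matching b row.
- uid=4: no matching b row.
- uid=4: no matching b row.
- uid=4: no matching b row.
- uid=8: 2 matching b row(s), so 2 row(s) emitted.
- uid=7: no matching b row.
- 2 b row(s) had no a match → kept, a columns NULL.
Total: 10 matched + 2 padded = 12 rows.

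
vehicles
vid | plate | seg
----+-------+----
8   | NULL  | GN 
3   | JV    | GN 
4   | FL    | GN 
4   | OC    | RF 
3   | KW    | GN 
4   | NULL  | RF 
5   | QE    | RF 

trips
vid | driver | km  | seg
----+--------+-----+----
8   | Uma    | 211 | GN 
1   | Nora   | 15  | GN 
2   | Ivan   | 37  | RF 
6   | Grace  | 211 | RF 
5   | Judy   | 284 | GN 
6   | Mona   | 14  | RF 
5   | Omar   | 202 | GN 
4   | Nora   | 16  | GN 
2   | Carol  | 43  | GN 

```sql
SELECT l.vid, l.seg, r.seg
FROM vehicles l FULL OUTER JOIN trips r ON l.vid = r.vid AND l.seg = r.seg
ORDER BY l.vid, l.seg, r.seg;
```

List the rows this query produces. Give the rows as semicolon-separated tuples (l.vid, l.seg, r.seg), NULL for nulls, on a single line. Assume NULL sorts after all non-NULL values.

FULL OUTER JOIN keeps every row from both sides; unmatched rows get NULL for the other side's columns.
Matching on l.vid = r.vid AND l.seg = r.seg.
Matched pairs: 2; unmatched l rows kept: 5; unmatched r rows kept: 7.

(3, GN, NULL); (3, GN, NULL); (4, GN, GN); (4, RF, NULL); (4, RF, NULL); (5, RF, NULL); (8, GN, GN); (NULL, NULL, GN); (NULL, NULL, GN); (NULL, NULL, GN); (NULL, NULL, GN); (NULL, NULL, RF); (NULL, NULL, RF); (NULL, NULL, RF)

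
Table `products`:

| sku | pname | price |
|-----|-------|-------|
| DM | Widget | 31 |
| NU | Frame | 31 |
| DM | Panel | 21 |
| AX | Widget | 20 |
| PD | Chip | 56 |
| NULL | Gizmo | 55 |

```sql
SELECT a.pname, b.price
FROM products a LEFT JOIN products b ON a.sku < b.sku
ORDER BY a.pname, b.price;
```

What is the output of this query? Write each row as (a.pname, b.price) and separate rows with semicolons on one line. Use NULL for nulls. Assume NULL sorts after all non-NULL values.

LEFT JOIN keeps every row from `products a`; unmatched rows get NULL for `products b`'s columns.
Matching on a.sku < b.sku. A NULL in a compared column never satisfies the condition.
Matched pairs: 9; unmatched a rows kept: 2.

(Chip, NULL); (Frame, 56); (Gizmo, NULL); (Panel, 31); (Panel, 56); (Widget, 21); (Widget, 31); (Widget, 31); (Widget, 31); (Widget, 56); (Widget, 56)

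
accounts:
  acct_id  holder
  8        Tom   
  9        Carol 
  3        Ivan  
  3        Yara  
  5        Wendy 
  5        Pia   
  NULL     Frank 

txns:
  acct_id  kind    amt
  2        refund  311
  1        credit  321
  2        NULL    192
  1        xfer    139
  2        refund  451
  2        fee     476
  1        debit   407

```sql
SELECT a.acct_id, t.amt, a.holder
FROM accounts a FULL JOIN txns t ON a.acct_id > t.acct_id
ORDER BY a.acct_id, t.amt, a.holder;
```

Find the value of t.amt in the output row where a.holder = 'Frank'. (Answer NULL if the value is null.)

FULL OUTER JOIN keeps every row from both sides; unmatched rows get NULL for the other side's columns.
Matching on a.acct_id > t.acct_id. A NULL in a compared column never satisfies the condition.
- a (acct_id=8) pairs with 7 row(s) of t.
- a (acct_id=9) pairs with 7 row(s) of t.
- a (acct_id=3) pairs with 7 row(s) of t.
- a (acct_id=3) pairs with 7 row(s) of t.
- a (acct_id=5) pairs with 7 row(s) of t.
- a (acct_id=5) pairs with 7 row(s) of t.
- a (acct_id=NULL) has no partner → padded with NULL.

NULL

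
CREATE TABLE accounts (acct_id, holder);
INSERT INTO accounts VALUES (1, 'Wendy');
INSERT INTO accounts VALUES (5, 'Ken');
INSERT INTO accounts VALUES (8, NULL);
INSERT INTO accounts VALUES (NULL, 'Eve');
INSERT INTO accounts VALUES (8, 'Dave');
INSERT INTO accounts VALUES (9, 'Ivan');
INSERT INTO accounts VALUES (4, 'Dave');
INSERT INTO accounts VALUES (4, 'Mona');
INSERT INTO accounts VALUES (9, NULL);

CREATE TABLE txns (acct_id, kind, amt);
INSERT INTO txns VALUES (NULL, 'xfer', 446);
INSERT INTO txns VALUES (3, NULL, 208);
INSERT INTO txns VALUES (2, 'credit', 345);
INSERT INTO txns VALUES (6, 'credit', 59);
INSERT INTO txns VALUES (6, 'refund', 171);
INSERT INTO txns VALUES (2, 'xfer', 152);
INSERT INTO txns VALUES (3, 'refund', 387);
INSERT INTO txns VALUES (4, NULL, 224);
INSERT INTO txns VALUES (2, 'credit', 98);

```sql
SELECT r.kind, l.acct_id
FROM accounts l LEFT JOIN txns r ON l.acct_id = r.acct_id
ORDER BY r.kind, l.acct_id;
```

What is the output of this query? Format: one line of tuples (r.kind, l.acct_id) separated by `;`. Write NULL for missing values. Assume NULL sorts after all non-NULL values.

(NULL, 1); (NULL, 4); (NULL, 4); (NULL, 5); (NULL, 8); (NULL, 8); (NULL, 9); (NULL, 9); (NULL, NULL)

LEFT JOIN keeps every row from `accounts`; unmatched rows get NULL for `txns`'s columns.
Matching on l.acct_id = r.acct_id. A NULL in a compared column never satisfies the condition.
Matched pairs: 2; unmatched l rows kept: 7.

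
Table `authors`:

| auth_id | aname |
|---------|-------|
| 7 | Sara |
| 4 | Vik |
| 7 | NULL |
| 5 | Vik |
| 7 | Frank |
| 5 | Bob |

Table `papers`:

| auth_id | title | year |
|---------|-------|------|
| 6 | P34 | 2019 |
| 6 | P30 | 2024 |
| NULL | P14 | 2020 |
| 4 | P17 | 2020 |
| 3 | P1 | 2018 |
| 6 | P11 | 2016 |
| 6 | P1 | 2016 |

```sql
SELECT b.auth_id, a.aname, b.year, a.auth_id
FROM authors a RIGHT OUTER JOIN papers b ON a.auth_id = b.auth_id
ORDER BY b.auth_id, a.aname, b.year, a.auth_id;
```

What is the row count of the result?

RIGHT JOIN keeps every row from `papers`; unmatched rows get NULL for `authors`'s columns.
Matching on a.auth_id = b.auth_id. A NULL in a compared column never satisfies the condition.
Matched pairs: 1; unmatched b rows kept: 6.
Total: 1 matched + 6 padded = 7 rows.

7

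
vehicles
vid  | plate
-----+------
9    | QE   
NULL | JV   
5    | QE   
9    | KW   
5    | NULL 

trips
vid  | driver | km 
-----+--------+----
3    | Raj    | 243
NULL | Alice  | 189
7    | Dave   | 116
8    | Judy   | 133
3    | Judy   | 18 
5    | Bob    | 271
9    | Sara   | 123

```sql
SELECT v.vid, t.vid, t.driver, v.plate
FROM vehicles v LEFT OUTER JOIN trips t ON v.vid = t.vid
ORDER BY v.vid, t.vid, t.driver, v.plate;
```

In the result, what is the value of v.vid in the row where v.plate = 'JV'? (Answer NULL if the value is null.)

LEFT JOIN keeps every row from `vehicles`; unmatched rows get NULL for `trips`'s columns.
Matching on v.vid = t.vid. A NULL in a compared column never satisfies the condition.
- v (vid=9) pairs with 1 row(s) of t.
- v (vid=NULL) has no partner → padded with NULL.
- v (vid=5) pairs with 1 row(s) of t.
- v (vid=9) pairs with 1 row(s) of t.
- v (vid=5) pairs with 1 row(s) of t.

NULL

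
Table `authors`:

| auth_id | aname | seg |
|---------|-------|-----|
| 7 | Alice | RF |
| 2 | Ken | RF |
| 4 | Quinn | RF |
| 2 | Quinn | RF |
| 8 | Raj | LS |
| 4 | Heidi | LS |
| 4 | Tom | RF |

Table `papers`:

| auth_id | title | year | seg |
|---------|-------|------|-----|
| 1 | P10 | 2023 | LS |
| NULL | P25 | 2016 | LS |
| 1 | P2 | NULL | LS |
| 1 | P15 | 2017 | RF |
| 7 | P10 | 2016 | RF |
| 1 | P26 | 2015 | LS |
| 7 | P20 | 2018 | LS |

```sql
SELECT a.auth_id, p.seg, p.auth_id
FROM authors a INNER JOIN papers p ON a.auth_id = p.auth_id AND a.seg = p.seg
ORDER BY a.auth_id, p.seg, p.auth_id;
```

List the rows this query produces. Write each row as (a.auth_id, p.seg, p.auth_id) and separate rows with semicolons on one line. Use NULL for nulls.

INNER JOIN keeps only pairs where the ON condition holds.
Matching on a.auth_id = p.auth_id AND a.seg = p.seg. A NULL in a compared column never satisfies the condition.
- auth_id=7, seg=RF: 1 matching p row(s), so 1 row(s) emitted.
- auth_id=2, seg=RF: no matching p row, dropped.
- auth_id=4, seg=RF: no matching p row, dropped.
- auth_id=2, seg=RF: no matching p row, dropped.
- auth_id=8, seg=LS: no matching p row, dropped.
- auth_id=4, seg=LS: no matching p row, dropped.
- auth_id=4, seg=RF: no matching p row, dropped.
After projecting and ordering:
a.auth_id | p.seg | p.auth_id
7 | RF | 7

(7, RF, 7)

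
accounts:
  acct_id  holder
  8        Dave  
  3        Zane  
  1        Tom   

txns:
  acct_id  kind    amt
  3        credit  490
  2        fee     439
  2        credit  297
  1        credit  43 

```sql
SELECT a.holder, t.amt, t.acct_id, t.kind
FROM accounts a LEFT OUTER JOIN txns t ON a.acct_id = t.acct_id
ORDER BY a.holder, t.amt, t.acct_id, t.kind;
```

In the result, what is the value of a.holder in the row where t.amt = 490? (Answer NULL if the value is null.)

LEFT JOIN keeps every row from `accounts`; unmatched rows get NULL for `txns`'s columns.
Matching on a.acct_id = t.acct_id.
Matched pairs: 2; unmatched a rows kept: 1.

Zane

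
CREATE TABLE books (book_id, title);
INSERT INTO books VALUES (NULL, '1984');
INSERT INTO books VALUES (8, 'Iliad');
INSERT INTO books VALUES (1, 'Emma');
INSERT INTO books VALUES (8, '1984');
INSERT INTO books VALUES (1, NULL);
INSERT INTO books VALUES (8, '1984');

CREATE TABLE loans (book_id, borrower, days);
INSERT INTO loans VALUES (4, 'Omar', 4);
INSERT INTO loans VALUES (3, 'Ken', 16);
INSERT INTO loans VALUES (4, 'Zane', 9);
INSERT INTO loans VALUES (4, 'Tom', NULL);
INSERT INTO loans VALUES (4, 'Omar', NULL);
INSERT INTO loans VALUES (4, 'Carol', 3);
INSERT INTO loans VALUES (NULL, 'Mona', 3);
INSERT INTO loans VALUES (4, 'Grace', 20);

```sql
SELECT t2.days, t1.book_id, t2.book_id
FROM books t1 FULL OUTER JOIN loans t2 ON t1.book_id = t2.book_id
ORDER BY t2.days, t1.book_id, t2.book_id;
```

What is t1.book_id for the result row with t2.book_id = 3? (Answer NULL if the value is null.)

NULL

FULL OUTER JOIN keeps every row from both sides; unmatched rows get NULL for the other side's columns.
Matching on t1.book_id = t2.book_id. A NULL in a compared column never satisfies the condition.
Matched pairs: 0; unmatched t1 rows kept: 6; unmatched t2 rows kept: 8.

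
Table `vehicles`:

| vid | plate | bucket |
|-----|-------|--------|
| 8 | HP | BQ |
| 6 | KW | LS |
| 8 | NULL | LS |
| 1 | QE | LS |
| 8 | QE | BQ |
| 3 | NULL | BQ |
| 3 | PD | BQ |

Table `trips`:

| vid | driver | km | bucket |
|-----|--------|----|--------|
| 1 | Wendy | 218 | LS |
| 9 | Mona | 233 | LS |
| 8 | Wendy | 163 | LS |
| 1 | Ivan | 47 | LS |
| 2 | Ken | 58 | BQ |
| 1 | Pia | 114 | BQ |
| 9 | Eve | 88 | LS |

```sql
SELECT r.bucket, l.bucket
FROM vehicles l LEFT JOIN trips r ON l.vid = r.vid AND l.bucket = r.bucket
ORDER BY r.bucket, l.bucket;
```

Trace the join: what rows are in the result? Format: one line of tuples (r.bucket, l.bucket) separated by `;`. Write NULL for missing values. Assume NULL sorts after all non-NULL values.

LEFT JOIN keeps every row from `vehicles`; unmatched rows get NULL for `trips`'s columns.
Matching on l.vid = r.vid AND l.bucket = r.bucket.
- vid=8, bucket=BQ: no r row matches, row kept with r columns NULL.
- vid=6, bucket=LS: no r row matches, row kept with r columns NULL.
- vid=8, bucket=LS: 1 matching r row(s), so 1 row(s) emitted.
- vid=1, bucket=LS: 2 matching r row(s), so 2 row(s) emitted.
- vid=8, bucket=BQ: no r row matches, row kept with r columns NULL.
- vid=3, bucket=BQ: no r row matches, row kept with r columns NULL.
- vid=3, bucket=BQ: no r row matches, row kept with r columns NULL.
After projecting and ordering:
r.bucket | l.bucket
LS | LS
LS | LS
LS | LS
NULL | BQ
NULL | BQ
NULL | BQ
NULL | BQ
NULL | LS

(LS, LS); (LS, LS); (LS, LS); (NULL, BQ); (NULL, BQ); (NULL, BQ); (NULL, BQ); (NULL, LS)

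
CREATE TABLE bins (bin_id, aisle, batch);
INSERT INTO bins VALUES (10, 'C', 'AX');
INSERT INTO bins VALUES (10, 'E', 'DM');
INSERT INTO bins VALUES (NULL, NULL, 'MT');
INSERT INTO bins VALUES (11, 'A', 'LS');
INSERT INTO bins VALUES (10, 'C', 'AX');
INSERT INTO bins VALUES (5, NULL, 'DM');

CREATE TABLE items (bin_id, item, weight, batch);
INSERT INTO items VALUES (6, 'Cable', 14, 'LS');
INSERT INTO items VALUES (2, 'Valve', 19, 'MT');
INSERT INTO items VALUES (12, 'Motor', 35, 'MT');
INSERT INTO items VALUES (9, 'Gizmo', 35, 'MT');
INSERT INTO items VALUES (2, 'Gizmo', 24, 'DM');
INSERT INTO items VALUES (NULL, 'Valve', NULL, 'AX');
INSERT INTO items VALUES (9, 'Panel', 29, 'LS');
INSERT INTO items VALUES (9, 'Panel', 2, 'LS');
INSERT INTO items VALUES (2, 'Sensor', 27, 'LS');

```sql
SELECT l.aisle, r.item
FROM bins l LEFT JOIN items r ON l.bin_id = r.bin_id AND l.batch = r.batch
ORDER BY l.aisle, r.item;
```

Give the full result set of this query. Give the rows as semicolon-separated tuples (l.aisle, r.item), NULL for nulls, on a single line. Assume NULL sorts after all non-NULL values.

(A, NULL); (C, NULL); (C, NULL); (E, NULL); (NULL, NULL); (NULL, NULL)

LEFT JOIN keeps every row from `bins`; unmatched rows get NULL for `items`'s columns.
Matching on l.bin_id = r.bin_id AND l.batch = r.batch. A NULL in a compared column never satisfies the condition.
- l[0] bin_id=10, batch=AX → no match; kept with NULLs on the r side.
- l[1] bin_id=10, batch=DM → no match; kept with NULLs on the r side.
- l[2] bin_id=NULL, batch=MT → no match; kept with NULLs on the r side.
- l[3] bin_id=11, batch=LS → no match; kept with NULLs on the r side.
- l[4] bin_id=10, batch=AX → no match; kept with NULLs on the r side.
- l[5] bin_id=5, batch=DM → no match; kept with NULLs on the r side.
After projecting and ordering:
l.aisle | r.item
A | NULL
C | NULL
C | NULL
E | NULL
NULL | NULL
NULL | NULL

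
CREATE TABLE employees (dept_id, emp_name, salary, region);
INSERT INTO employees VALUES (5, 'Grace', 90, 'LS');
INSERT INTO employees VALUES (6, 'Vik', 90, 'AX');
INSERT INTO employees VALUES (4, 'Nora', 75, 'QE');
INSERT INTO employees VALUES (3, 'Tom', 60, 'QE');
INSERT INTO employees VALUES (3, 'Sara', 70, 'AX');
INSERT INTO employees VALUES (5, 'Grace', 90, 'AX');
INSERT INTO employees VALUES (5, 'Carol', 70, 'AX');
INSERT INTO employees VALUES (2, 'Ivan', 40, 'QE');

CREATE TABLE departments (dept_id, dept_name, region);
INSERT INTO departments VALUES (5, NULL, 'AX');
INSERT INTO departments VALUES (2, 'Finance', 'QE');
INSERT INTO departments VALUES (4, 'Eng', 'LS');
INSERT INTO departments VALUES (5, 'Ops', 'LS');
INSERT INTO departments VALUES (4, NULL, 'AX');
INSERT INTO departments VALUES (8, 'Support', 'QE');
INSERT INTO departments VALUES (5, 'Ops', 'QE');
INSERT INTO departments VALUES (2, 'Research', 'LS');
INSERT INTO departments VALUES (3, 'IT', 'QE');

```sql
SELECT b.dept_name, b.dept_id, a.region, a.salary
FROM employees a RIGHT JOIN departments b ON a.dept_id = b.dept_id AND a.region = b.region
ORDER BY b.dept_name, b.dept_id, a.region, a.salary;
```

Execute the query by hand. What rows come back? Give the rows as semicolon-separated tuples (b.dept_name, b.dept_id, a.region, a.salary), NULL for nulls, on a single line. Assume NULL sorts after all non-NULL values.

(Eng, 4, NULL, NULL); (Finance, 2, QE, 40); (IT, 3, QE, 60); (Ops, 5, LS, 90); (Ops, 5, NULL, NULL); (Research, 2, NULL, NULL); (Support, 8, NULL, NULL); (NULL, 4, NULL, NULL); (NULL, 5, AX, 70); (NULL, 5, AX, 90)

RIGHT JOIN keeps every row from `departments`; unmatched rows get NULL for `employees`'s columns.
Matching on a.dept_id = b.dept_id AND a.region = b.region.
- a[0] dept_id=5, region=LS → 1 match(es) in b → 1 row(s).
- a[1] dept_id=6, region=AX → no match.
- a[2] dept_id=4, region=QE → no match.
- a[3] dept_id=3, region=QE → 1 match(es) in b → 1 row(s).
- a[4] dept_id=3, region=AX → no match.
- a[5] dept_id=5, region=AX → 1 match(es) in b → 1 row(s).
- a[6] dept_id=5, region=AX → 1 match(es) in b → 1 row(s).
- a[7] dept_id=2, region=QE → 1 match(es) in b → 1 row(s).
- 5 row(s) from b found no a partner → padded with NULL.
After projecting and ordering:
b.dept_name | b.dept_id | a.region | a.salary
Eng | 4 | NULL | NULL
Finance | 2 | QE | 40
IT | 3 | QE | 60
Ops | 5 | LS | 90
Ops | 5 | NULL | NULL
Research | 2 | NULL | NULL
Support | 8 | NULL | NULL
NULL | 4 | NULL | NULL
NULL | 5 | AX | 70
NULL | 5 | AX | 90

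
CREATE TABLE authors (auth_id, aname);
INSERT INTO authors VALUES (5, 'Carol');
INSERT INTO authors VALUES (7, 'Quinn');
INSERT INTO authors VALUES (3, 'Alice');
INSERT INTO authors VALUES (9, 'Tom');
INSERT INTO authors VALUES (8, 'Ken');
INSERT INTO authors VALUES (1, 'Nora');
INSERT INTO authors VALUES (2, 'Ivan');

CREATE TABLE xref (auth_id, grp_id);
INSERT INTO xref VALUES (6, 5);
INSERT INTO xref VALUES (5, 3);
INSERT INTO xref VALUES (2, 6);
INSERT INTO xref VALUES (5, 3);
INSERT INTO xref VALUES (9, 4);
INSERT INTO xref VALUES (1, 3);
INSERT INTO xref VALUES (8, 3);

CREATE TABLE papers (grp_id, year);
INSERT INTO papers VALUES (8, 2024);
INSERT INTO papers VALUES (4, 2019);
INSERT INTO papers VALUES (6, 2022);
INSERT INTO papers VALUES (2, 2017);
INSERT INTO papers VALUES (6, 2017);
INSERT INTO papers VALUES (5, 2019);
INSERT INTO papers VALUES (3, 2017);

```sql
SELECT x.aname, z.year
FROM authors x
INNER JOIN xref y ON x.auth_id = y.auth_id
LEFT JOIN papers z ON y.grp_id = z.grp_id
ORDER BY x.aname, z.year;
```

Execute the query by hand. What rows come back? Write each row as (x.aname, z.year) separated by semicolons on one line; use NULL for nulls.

Evaluate left to right. First `authors x INNER JOIN xref y` on auth_id: 6 row(s).
Then LEFT JOIN `papers z` on grp_id: each of those 6 rows is kept; rows whose y.grp_id has no match in z get NULL for z's columns.

(Carol, 2017); (Carol, 2017); (Ivan, 2017); (Ivan, 2022); (Ken, 2017); (Nora, 2017); (Tom, 2019)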